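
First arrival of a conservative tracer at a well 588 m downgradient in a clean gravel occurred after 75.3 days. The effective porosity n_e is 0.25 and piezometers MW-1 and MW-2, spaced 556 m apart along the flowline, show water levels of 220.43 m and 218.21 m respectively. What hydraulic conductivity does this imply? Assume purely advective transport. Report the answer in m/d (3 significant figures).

489 m/d

Hydraulic gradient i = (220.43 − 218.21) / 556 = 2.22 / 556 = 0.003993
v = L / t = 588 / 75.3 = 7.809 m/d
K = v · n / i = 7.809 × 0.25 / 0.003993 = 489 m/d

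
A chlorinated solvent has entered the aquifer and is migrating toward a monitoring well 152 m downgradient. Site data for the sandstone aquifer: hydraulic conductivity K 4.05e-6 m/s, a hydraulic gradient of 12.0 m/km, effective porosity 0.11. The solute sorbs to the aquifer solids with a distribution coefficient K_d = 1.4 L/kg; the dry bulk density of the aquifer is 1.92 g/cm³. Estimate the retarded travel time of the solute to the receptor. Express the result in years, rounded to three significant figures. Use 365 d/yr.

K = 4.05e-6 m/s × 86400 s/d = 0.3499 m/d
q = Ki = 0.3499 × 0.012 = 0.004199 m/d
Average linear velocity = 0.004199 / 0.11 = 0.03817 m/d
Retardation R = 1 + ρ_b·K_d/n = 1 + 1.92×1.4/0.11 = 25.44
Contaminant velocity v_c = v/R = 0.03817/25.44 = 0.001501 m/d
t = L/v_c = 152/0.001501 = 101300 d
   = 101300/365 = 277 yr

277 years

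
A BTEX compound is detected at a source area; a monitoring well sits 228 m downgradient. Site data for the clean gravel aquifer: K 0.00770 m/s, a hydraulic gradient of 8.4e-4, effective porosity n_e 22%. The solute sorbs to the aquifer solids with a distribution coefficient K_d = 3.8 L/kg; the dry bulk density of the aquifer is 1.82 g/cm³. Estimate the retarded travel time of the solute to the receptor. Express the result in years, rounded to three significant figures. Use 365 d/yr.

7.98 years

K = 0.00770 m/s × 86400 s/d = 665.3 m/d
Specific discharge q = 665.3 × 8.4e-4 = 0.5588 m/d
v_s = q/n_e = 0.5588/0.22 = 2.540 m/d
Retardation R = 1 + ρ_b·K_d/n = 1 + 1.82×3.8/0.22 = 32.44
Contaminant velocity v_c = v/R = 2.540/32.44 = 0.07831 m/d
t = L/v_c = 228/0.07831 = 2911 d
   = 2911/365 = 7.98 yr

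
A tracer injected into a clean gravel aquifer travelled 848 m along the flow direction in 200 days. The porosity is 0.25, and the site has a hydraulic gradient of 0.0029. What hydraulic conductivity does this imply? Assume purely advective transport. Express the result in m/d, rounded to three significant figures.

366 m/d

v = L / t = 848 / 200 = 4.240 m/d
K = v · n / i = 4.240 × 0.25 / 0.0029 = 366 m/d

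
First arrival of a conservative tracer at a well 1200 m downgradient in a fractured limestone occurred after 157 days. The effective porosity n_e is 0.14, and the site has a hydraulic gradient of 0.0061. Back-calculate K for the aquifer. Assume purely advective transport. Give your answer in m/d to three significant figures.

v = L / t = 1200 / 157 = 7.643 m/d
K = v · n / i = 7.643 × 0.14 / 0.0061 = 175 m/d

175 m/d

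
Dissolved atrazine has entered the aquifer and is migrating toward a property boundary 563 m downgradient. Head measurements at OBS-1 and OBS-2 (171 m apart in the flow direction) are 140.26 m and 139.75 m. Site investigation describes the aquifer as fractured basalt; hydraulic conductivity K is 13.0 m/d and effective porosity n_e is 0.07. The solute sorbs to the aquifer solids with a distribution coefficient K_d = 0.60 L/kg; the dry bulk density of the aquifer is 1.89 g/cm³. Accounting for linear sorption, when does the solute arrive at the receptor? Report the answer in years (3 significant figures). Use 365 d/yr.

47.9 years

Hydraulic gradient i = (140.26 − 139.75) / 171 = 0.51 / 171 = 0.002982
Darcy flux q = K·i = 13.0 × 0.002982 = 0.03877 m/d
Average linear velocity = 0.03877 / 0.07 = 0.5539 m/d
Retardation R = 1 + ρ_b·K_d/n = 1 + 1.89×0.60/0.07 = 17.20
Contaminant velocity v_c = v/R = 0.5539/17.20 = 0.03220 m/d
t = L/v_c = 563/0.03220 = 17480 d
   = 17480/365 = 47.9 yr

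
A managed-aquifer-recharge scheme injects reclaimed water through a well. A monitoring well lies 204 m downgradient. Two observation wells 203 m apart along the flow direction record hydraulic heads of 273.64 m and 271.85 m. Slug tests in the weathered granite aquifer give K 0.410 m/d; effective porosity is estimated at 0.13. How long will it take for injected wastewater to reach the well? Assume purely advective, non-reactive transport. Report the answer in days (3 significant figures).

7340 days

Hydraulic gradient i = (273.64 − 271.85) / 203 = 1.79 / 203 = 0.008818
Darcy flux q = K·i = 0.410 × 0.008818 = 0.003615 m/d
Seepage velocity v = q / n = 0.003615 / 0.13 = 0.02781 m/d
t = L / v = 204 / 0.02781 = 7336 d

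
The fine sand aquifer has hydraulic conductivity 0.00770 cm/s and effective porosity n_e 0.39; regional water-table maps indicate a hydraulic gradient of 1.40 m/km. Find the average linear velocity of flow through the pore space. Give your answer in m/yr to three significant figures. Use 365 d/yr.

8.72 m/yr

K = 0.00770 cm/s × 864 = 6.653 m/d
q = Ki = 6.653 × 0.0014 = 0.009314 m/d
v_s = q/n_e = 0.009314/0.39 = 0.02388 m/d
   = 0.02388 × 365 = 8.72 m/yr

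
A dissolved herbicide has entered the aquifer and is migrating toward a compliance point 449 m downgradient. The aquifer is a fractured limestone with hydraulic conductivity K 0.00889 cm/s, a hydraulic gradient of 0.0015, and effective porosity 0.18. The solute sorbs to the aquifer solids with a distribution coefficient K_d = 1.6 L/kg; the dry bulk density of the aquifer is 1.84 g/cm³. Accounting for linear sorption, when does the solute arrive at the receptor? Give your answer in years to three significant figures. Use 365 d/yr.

K = 0.00889 cm/s × 864 = 7.681 m/d
Darcy flux q = K·i = 7.681 × 0.0015 = 0.01152 m/d
v = Ki/n = 7.681·0.0015/0.18 = 0.06401 m/d
Retardation R = 1 + ρ_b·K_d/n = 1 + 1.84×1.6/0.18 = 17.36
Contaminant velocity v_c = v/R = 0.06401/17.36 = 0.003688 m/d
t = L/v_c = 449/0.003688 = 121700 d
   = 121700/365 = 334 yr

334 years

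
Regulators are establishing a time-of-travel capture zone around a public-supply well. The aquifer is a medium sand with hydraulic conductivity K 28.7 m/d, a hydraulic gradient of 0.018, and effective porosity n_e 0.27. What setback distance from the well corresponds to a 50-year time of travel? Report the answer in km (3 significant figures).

34.9 km

Specific discharge q = 28.7 × 0.018 = 0.5166 m/d
v = Ki/n = 28.7·0.018/0.27 = 1.913 m/d
T = 50 yr × 365 = 18250 d
L = v × T = 1.913 × 18250 = 34920 m
   = 34.9 km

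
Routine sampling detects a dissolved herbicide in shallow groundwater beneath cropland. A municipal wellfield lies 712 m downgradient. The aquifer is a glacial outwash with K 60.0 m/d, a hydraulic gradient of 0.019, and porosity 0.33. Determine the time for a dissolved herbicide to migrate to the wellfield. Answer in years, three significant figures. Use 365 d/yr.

0.565 years

Specific discharge q = 60.0 × 0.019 = 1.140 m/d
Average linear velocity = 1.140 / 0.33 = 3.455 m/d
t = L / v = 712 / 3.455 = 206.1 d
   = 206.1 / 365 = 0.565 yr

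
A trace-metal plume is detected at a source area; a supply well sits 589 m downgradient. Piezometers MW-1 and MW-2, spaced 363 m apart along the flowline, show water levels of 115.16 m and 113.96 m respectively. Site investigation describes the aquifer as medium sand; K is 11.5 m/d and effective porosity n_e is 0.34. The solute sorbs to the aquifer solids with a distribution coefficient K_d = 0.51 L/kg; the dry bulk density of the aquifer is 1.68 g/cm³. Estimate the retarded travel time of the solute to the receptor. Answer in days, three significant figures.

Hydraulic gradient i = (115.16 − 113.96) / 363 = 1.20 / 363 = 0.003306
q = Ki = 11.5 × 0.003306 = 0.03802 m/d
Average linear velocity = 0.03802 / 0.34 = 0.1118 m/d
Retardation R = 1 + ρ_b·K_d/n = 1 + 1.68×0.51/0.34 = 3.520
Contaminant velocity v_c = v/R = 0.1118/3.520 = 0.03177 m/d
t = L/v_c = 589/0.03177 = 18540 d

18500 days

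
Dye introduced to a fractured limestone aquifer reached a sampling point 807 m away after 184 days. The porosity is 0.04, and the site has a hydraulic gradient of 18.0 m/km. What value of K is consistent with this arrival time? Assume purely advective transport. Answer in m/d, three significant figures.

9.75 m/d

v = L / t = 807 / 184 = 4.386 m/d
K = v · n / i = 4.386 × 0.04 / 0.018 = 9.75 m/d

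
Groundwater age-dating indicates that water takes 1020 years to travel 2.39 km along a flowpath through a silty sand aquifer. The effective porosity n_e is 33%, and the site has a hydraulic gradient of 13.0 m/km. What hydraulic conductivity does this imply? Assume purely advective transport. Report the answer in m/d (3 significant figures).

0.163 m/d

t = 1020 years = 372300 d
L = 2.39 km = 2390 m
v = L / t = 2390 / 372300 = 0.006420 m/d
K = v · n / i = 0.006420 × 0.33 / 0.013 = 0.163 m/d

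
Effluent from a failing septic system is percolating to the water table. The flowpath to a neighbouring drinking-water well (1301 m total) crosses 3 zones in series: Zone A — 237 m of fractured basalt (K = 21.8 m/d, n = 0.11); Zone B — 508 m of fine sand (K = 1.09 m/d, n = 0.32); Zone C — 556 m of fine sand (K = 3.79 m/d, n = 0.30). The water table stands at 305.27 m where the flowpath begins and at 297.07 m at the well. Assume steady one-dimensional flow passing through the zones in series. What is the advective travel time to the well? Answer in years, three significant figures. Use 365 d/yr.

Total head drop ΔH = 305.27 − 297.07 = 8.20 m
Continuity: the same q passes through each zone, so ΔH = q·Σ(L_j/K_j) — the zones act as resistances in series.
Σ(L/K) = 237/21.8 + 508/1.09 + 556/3.79 = 10.87 + 466.1 + 146.7 = 623.6 d
q = ΔH / Σ(L/K) = 8.20 / 623.6 = 0.01315 m/d (same in every zone)
Zone A: v = q/n = 0.01315/0.11 = 0.1195 m/d → t_A = 237/0.1195 = 1983 d
Zone B: v = q/n = 0.01315/0.32 = 0.04109 m/d → t_B = 508/0.04109 = 12360 d
Zone C: v = q/n = 0.01315/0.30 = 0.04383 m/d → t_C = 556/0.04383 = 12690 d
Total t = 1983 + 12360 + 12690 = 27030 d
   = 27030 / 365 = 74.1 yr

74.1 years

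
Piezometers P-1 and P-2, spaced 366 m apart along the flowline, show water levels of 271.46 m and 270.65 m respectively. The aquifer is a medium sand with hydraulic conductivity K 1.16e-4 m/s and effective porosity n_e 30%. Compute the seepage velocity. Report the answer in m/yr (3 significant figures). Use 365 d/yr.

Hydraulic gradient i = (271.46 − 270.65) / 366 = 0.81 / 366 = 0.002213
K = 1.16e-4 m/s × 86400 s/d = 10.02 m/d
Darcy flux q = K·i = 10.02 × 0.002213 = 0.02218 m/d
Seepage velocity v = q / n = 0.02218 / 0.30 = 0.07394 m/d
   = 0.07394 × 365 = 27.0 m/yr

27.0 m/yr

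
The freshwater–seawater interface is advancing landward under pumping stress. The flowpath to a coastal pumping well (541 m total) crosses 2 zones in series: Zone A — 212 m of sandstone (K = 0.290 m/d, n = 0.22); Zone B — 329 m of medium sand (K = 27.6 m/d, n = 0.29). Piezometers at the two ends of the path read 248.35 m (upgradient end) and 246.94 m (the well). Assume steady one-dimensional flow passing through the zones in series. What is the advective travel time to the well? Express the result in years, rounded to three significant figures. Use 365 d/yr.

205 years

Total head drop ΔH = 248.35 − 246.94 = 1.41 m
Steady 1-D flow in series ⇒ the Darcy flux q is identical in every zone and the zone head losses add (resistances L/K in series).
Σ(L/K) = 212/0.290 + 329/27.6 = 731.0 + 11.92 = 743.0 d
q = ΔH / Σ(L/K) = 1.41 / 743.0 = 0.001898 m/d (same in every zone)
Zone A: v = q/n = 0.001898/0.22 = 0.008626 m/d → t_A = 212/0.008626 = 24580 d
Zone B: v = q/n = 0.001898/0.29 = 0.006544 m/d → t_B = 329/0.006544 = 50270 d
Total t = 24580 + 50270 = 74850 d
   = 74850 / 365 = 205 yr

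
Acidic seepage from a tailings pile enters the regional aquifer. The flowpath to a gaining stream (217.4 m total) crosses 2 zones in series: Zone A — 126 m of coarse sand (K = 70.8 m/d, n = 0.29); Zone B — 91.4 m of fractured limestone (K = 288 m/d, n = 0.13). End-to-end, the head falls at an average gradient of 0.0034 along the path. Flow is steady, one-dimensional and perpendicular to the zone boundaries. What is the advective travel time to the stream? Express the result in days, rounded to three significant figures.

Continuity: the same q passes through each zone, so ΔH = q·Σ(L_j/K_j) — the zones act as resistances in series.
Σ(L/K) = 126/70.8 + 91.4/288 = 1.780 + 0.3174 = 2.097 d
K_eq = L_total / Σ(L/K) = 217.4 / 2.097 = 103.7 m/d
q = K_eq · i = 103.7 × 0.0034 = 0.3525 m/d (same in every zone)
Zone A: v = q/n = 0.3525/0.29 = 1.215 m/d → t_A = 126/1.215 = 103.7 d
Zone B: v = q/n = 0.3525/0.13 = 2.711 m/d → t_B = 91.4/2.711 = 33.71 d
Total t = 103.7 + 33.71 = 137.4 d

137 days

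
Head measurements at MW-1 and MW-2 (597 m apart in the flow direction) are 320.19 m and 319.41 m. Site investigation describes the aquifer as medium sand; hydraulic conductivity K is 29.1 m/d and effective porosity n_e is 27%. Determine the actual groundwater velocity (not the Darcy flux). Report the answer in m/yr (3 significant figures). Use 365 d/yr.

51.4 m/yr

Hydraulic gradient i = (320.19 − 319.41) / 597 = 0.78 / 597 = 0.001307
Specific discharge q = 29.1 × 0.001307 = 0.03802 m/d
Average linear velocity = 0.03802 / 0.27 = 0.1408 m/d
   = 0.1408 × 365 = 51.4 m/yr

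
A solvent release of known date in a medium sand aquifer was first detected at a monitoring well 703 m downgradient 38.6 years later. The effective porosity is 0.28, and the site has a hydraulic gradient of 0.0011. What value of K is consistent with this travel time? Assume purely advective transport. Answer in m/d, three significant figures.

12.7 m/d

t = 38.6 years = 14090 d
v = L / t = 703 / 14090 = 0.04990 m/d
K = v · n / i = 0.04990 × 0.28 / 0.0011 = 12.7 m/d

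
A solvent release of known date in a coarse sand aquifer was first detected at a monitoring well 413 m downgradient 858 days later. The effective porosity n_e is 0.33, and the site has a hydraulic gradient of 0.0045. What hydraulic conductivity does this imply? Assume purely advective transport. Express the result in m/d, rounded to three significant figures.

v = L / t = 413 / 858 = 0.4814 m/d
K = v · n / i = 0.4814 × 0.33 / 0.0045 = 35.3 m/d

35.3 m/d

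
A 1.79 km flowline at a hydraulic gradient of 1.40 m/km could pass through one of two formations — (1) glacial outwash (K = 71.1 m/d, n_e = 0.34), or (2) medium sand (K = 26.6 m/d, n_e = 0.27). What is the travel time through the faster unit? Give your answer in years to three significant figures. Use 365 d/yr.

16.8 years

Unit 1 (glacial outwash): v = 71.1×0.0014/0.34 = 0.2928 m/d, t = 1790/0.2928 = 6114 d
Unit 2 (medium sand): v = 26.6×0.0014/0.27 = 0.1379 m/d, t = 1790/0.1379 = 12980 d
Faster: 6114 d / 365 = 16.8 yr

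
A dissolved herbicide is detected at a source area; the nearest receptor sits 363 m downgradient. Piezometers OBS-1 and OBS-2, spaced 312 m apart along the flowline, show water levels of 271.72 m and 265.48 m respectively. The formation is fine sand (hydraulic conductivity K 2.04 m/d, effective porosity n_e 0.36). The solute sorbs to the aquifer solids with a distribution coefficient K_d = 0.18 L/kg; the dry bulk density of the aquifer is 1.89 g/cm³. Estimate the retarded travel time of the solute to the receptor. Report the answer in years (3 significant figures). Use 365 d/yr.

Hydraulic gradient i = (271.72 − 265.48) / 312 = 6.24 / 312 = 0.02000
q = Ki = 2.04 × 0.02000 = 0.04080 m/d
Seepage velocity v = q / n = 0.04080 / 0.36 = 0.1133 m/d
Retardation R = 1 + ρ_b·K_d/n = 1 + 1.89×0.18/0.36 = 1.945
Contaminant velocity v_c = v/R = 0.1133/1.945 = 0.05827 m/d
t = L/v_c = 363/0.05827 = 6230 d
   = 6230/365 = 17.1 yr

17.1 years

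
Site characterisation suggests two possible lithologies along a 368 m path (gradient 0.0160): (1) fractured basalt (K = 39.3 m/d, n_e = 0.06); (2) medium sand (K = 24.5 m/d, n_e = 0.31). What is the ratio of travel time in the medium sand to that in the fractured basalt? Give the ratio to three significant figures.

Unit 1 (fractured basalt): v = 39.3×0.016/0.06 = 10.48 m/d, t = 368/10.48 = 35.11 d
Unit 2 (medium sand): v = 24.5×0.016/0.31 = 1.265 m/d, t = 368/1.265 = 291.0 d
t(medium sand) / t(fractured basalt) = 291.0/35.11 = 8.29

8.29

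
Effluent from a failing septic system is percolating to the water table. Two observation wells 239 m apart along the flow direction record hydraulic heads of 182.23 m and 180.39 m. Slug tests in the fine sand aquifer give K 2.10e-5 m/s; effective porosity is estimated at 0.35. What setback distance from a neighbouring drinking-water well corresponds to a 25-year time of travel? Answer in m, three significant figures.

364 m

Hydraulic gradient i = (182.23 − 180.39) / 239 = 1.84 / 239 = 0.007699
K = 2.10e-5 m/s × 86400 s/d = 1.814 m/d
q = Ki = 1.814 × 0.007699 = 0.01397 m/d
Seepage velocity v = q / n = 0.01397 / 0.35 = 0.03991 m/d
T = 25 yr × 365 = 9125 d
L = v × T = 0.03991 × 9125 = 364.2 m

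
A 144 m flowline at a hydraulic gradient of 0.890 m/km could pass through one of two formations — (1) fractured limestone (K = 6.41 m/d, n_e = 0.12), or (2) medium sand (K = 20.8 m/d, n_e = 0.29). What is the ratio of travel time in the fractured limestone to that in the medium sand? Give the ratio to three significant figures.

Unit 1 (fractured limestone): v = 6.41×8.9e-4/0.12 = 0.04754 m/d, t = 144/0.04754 = 3029 d
Unit 2 (medium sand): v = 20.8×8.9e-4/0.29 = 0.06383 m/d, t = 144/0.06383 = 2256 d
t(fractured limestone) / t(medium sand) = 3029/2256 = 1.34

1.34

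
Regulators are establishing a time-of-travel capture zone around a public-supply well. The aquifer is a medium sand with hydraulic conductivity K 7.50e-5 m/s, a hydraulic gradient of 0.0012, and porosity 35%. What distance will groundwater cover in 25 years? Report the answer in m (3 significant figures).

K = 7.50e-5 m/s × 86400 s/d = 6.480 m/d
Darcy flux q = K·i = 6.480 × 0.0012 = 0.007776 m/d
v = Ki/n = 6.480·0.0012/0.35 = 0.02222 m/d
T = 25 yr × 365 = 9125 d
L = v × T = 0.02222 × 9125 = 202.7 m

203 m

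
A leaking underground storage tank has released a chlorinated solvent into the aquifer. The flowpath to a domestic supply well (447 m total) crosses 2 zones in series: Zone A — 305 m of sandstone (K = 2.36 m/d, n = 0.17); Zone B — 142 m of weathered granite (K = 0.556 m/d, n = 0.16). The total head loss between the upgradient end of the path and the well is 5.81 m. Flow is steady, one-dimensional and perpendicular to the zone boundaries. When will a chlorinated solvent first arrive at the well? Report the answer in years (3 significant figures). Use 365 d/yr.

Continuity: the same q passes through each zone, so ΔH = q·Σ(L_j/K_j) — the zones act as resistances in series.
Σ(L/K) = 305/2.36 + 142/0.556 = 129.2 + 255.4 = 384.6 d
q = ΔH / Σ(L/K) = 5.81 / 384.6 = 0.01511 m/d (same in every zone)
Zone A: v = q/n = 0.01511/0.17 = 0.08885 m/d → t_A = 305/0.08885 = 3433 d
Zone B: v = q/n = 0.01511/0.16 = 0.09441 m/d → t_B = 142/0.09441 = 1504 d
Total t = 3433 + 1504 = 4937 d
   = 4937 / 365 = 13.5 yr

13.5 years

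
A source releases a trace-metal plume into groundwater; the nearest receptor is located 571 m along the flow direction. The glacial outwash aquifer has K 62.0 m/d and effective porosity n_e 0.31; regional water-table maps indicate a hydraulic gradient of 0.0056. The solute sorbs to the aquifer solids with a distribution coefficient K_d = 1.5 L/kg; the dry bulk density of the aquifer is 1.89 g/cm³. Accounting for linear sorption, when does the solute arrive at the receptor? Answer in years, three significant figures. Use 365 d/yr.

14.2 years

Darcy flux q = K·i = 62.0 × 0.0056 = 0.3472 m/d
v = Ki/n = 62.0·0.0056/0.31 = 1.120 m/d
Retardation R = 1 + ρ_b·K_d/n = 1 + 1.89×1.5/0.31 = 10.15
Contaminant velocity v_c = v/R = 1.120/10.15 = 0.1104 m/d
t = L/v_c = 571/0.1104 = 5172 d
   = 5172/365 = 14.2 yr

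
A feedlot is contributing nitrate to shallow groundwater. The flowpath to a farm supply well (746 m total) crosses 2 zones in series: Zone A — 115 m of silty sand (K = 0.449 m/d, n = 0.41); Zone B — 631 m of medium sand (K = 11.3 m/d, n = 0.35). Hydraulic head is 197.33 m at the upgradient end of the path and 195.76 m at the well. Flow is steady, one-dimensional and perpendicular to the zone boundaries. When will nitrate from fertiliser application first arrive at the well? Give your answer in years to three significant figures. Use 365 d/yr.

Total head drop ΔH = 197.33 − 195.76 = 1.57 m
Steady 1-D flow in series ⇒ the Darcy flux q is identical in every zone and the zone head losses add (resistances L/K in series).
Σ(L/K) = 115/0.449 + 631/11.3 = 256.1 + 55.84 = 312.0 d
q = ΔH / Σ(L/K) = 1.57 / 312.0 = 0.005033 m/d (same in every zone)
Zone A: v = q/n = 0.005033/0.41 = 0.01227 m/d → t_A = 115/0.01227 = 9369 d
Zone B: v = q/n = 0.005033/0.35 = 0.01438 m/d → t_B = 631/0.01438 = 43880 d
Total t = 9369 + 43880 = 53250 d
   = 53250 / 365 = 146 yr

146 years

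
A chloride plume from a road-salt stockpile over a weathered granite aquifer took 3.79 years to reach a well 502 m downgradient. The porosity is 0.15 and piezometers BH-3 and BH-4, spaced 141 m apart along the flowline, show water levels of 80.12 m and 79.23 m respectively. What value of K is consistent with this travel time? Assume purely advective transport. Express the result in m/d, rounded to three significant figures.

8.62 m/d

Hydraulic gradient i = (80.12 − 79.23) / 141 = 0.89 / 141 = 0.006312
t = 3.79 years = 1383 d
v = L / t = 502 / 1383 = 0.3629 m/d
K = v · n / i = 0.3629 × 0.15 / 0.006312 = 8.62 m/d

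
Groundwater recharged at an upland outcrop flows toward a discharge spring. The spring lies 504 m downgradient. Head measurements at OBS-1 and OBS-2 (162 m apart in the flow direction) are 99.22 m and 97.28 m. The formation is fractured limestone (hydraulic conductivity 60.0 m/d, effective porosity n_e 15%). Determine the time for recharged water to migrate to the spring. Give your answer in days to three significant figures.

Hydraulic gradient i = (99.22 − 97.28) / 162 = 1.94 / 162 = 0.01198
q = Ki = 60.0 × 0.01198 = 0.7185 m/d
v = Ki/n = 60.0·0.01198/0.15 = 4.790 m/d
t = L / v = 504 / 4.790 = 105.2 d

105 days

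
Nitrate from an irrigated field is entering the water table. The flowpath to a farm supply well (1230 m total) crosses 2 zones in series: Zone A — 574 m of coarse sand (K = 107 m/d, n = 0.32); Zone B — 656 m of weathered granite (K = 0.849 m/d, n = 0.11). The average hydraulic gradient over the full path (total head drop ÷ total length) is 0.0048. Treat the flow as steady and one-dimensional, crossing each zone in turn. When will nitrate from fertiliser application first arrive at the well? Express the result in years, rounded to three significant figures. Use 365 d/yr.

92.4 years

Continuity: the same q passes through each zone, so ΔH = q·Σ(L_j/K_j) — the zones act as resistances in series.
Σ(L/K) = 574/107 + 656/0.849 = 5.364 + 772.7 = 778.0 d
K_eq = L_total / Σ(L/K) = 1230 / 778.0 = 1.581 m/d
q = K_eq · i = 1.581 × 0.0048 = 0.007588 m/d (same in every zone)
Zone A: v = q/n = 0.007588/0.32 = 0.02371 m/d → t_A = 574/0.02371 = 24210 d
Zone B: v = q/n = 0.007588/0.11 = 0.06898 m/d → t_B = 656/0.06898 = 9509 d
Total t = 24210 + 9509 = 33710 d
   = 33710 / 365 = 92.4 yr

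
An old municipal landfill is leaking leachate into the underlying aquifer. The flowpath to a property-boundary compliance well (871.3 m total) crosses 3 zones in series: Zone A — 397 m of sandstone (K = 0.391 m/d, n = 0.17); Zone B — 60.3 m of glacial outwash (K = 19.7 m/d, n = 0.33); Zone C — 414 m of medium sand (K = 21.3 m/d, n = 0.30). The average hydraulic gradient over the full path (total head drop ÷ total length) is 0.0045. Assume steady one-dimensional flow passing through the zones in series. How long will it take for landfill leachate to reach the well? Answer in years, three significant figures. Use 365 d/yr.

153 years

For zones in series the flux q is common to all zones; the equivalent conductivity is the harmonic (thickness-weighted) mean, K_eq = L_total / Σ(L_j/K_j).
Σ(L/K) = 397/0.391 + 60.3/19.7 + 414/21.3 = 1015 + 3.061 + 19.44 = 1038 d
K_eq = L_total / Σ(L/K) = 871.3 / 1038 = 0.8395 m/d
q = K_eq · i = 0.8395 × 0.0045 = 0.003778 m/d (same in every zone)
Zone A: v = q/n = 0.003778/0.17 = 0.02222 m/d → t_A = 397/0.02222 = 17860 d
Zone B: v = q/n = 0.003778/0.33 = 0.01145 m/d → t_B = 60.3/0.01145 = 5267 d
Zone C: v = q/n = 0.003778/0.30 = 0.01259 m/d → t_C = 414/0.01259 = 32880 d
Total t = 17860 + 5267 + 32880 = 56010 d
   = 56010 / 365 = 153 yr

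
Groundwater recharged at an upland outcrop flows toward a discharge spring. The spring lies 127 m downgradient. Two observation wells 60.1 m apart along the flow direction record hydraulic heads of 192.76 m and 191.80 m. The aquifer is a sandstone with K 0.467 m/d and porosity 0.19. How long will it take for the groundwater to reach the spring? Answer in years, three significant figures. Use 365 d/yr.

Hydraulic gradient i = (192.76 − 191.80) / 60.1 = 0.96 / 60.1 = 0.01597
q = Ki = 0.467 × 0.01597 = 0.007460 m/d
v_s = q/n_e = 0.007460/0.19 = 0.03926 m/d
t = L / v = 127 / 0.03926 = 3235 d
   = 3235 / 365 = 8.86 yr

8.86 years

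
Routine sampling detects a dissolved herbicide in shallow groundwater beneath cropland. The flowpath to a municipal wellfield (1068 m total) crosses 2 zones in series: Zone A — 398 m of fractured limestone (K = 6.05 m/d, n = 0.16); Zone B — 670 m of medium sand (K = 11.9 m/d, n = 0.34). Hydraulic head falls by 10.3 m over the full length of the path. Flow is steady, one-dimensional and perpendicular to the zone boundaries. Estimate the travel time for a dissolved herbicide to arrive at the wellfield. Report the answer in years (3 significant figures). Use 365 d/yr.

Steady 1-D flow in series ⇒ the Darcy flux q is identical in every zone and the zone head losses add (resistances L/K in series).
Σ(L/K) = 398/6.05 + 670/11.9 = 65.79 + 56.30 = 122.1 d
q = ΔH / Σ(L/K) = 10.3 / 122.1 = 0.08437 m/d (same in every zone)
Zone A: v = q/n = 0.08437/0.16 = 0.5273 m/d → t_A = 398/0.5273 = 754.8 d
Zone B: v = q/n = 0.08437/0.34 = 0.2481 m/d → t_B = 670/0.2481 = 2700 d
Total t = 754.8 + 2700 = 3455 d
   = 3455 / 365 = 9.47 yr

9.47 years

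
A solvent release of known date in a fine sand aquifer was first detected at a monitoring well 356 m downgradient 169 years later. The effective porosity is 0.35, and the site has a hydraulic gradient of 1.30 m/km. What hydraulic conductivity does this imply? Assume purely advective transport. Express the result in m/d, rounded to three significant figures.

t = 169 years = 61690 d
v = L / t = 356 / 61690 = 0.005771 m/d
K = v · n / i = 0.005771 × 0.35 / 0.0013 = 1.55 m/d

1.55 m/d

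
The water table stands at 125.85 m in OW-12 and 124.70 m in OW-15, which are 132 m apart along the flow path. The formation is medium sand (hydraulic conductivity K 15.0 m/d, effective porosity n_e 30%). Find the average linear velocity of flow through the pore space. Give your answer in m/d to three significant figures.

0.436 m/d

Hydraulic gradient i = (125.85 − 124.70) / 132 = 1.15 / 132 = 0.008712
q = Ki = 15.0 × 0.008712 = 0.1307 m/d
v = Ki/n = 15.0·0.008712/0.30 = 0.4356 m/d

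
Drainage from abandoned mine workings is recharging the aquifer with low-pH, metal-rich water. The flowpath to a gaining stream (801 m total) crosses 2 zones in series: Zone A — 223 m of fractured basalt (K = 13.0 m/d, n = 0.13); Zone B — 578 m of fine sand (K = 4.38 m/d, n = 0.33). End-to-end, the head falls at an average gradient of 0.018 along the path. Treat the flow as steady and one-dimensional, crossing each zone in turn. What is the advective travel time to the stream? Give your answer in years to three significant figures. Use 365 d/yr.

6.23 years

For zones in series the flux q is common to all zones; the equivalent conductivity is the harmonic (thickness-weighted) mean, K_eq = L_total / Σ(L_j/K_j).
Σ(L/K) = 223/13.0 + 578/4.38 = 17.15 + 132.0 = 149.1 d
K_eq = L_total / Σ(L/K) = 801 / 149.1 = 5.372 m/d
q = K_eq · i = 5.372 × 0.018 = 0.09669 m/d (same in every zone)
Zone A: v = q/n = 0.09669/0.13 = 0.7438 m/d → t_A = 223/0.7438 = 299.8 d
Zone B: v = q/n = 0.09669/0.33 = 0.2930 m/d → t_B = 578/0.2930 = 1973 d
Total t = 299.8 + 1973 = 2273 d
   = 2273 / 365 = 6.23 yr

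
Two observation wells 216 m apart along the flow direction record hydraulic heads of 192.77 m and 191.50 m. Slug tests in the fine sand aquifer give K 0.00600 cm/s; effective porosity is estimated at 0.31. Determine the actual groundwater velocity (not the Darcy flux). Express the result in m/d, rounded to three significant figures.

0.0983 m/d

Hydraulic gradient i = (192.77 − 191.50) / 216 = 1.27 / 216 = 0.005880
K = 0.00600 cm/s × 864 = 5.184 m/d
q = Ki = 5.184 × 0.005880 = 0.03048 m/d
v_s = q/n_e = 0.03048/0.31 = 0.09832 m/d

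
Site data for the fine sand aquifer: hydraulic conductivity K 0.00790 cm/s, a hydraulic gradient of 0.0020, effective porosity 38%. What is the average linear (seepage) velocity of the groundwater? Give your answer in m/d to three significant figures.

0.0359 m/d

K = 0.00790 cm/s × 864 = 6.826 m/d
Darcy flux q = K·i = 6.826 × 0.0020 = 0.01365 m/d
v_s = q/n_e = 0.01365/0.38 = 0.03592 m/d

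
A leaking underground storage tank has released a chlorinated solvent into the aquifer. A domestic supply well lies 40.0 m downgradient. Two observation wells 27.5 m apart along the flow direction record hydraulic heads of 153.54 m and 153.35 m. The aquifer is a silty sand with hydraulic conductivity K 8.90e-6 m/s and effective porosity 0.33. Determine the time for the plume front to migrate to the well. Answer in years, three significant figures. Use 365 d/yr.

6.81 years

Hydraulic gradient i = (153.54 − 153.35) / 27.5 = 0.19 / 27.5 = 0.006909
K = 8.90e-6 m/s × 86400 s/d = 0.7690 m/d
Specific discharge q = 0.7690 × 0.006909 = 0.005313 m/d
Average linear velocity = 0.005313 / 0.33 = 0.01610 m/d
t = L / v = 40.0 / 0.01610 = 2485 d
   = 2485 / 365 = 6.81 yr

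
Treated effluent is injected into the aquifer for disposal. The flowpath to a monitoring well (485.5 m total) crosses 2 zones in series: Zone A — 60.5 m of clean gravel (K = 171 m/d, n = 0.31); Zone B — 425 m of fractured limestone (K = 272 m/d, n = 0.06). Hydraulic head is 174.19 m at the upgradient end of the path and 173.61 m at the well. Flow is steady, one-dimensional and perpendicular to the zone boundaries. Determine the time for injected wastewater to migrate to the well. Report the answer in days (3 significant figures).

146 days

Total head drop ΔH = 174.19 − 173.61 = 0.58 m
Continuity: the same q passes through each zone, so ΔH = q·Σ(L_j/K_j) — the zones act as resistances in series.
Σ(L/K) = 60.5/171 + 425/272 = 0.3538 + 1.563 = 1.916 d
q = ΔH / Σ(L/K) = 0.58 / 1.916 = 0.3027 m/d (same in every zone)
Zone A: v = q/n = 0.3027/0.31 = 0.9763 m/d → t_A = 60.5/0.9763 = 61.97 d
Zone B: v = q/n = 0.3027/0.06 = 5.044 m/d → t_B = 425/5.044 = 84.25 d
Total t = 61.97 + 84.25 = 146.2 d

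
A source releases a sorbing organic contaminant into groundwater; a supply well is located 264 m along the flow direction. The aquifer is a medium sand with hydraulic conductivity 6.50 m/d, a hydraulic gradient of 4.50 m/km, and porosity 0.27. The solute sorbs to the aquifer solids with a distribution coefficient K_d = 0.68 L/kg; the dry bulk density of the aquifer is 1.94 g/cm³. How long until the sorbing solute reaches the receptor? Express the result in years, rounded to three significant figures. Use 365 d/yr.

Darcy flux q = K·i = 6.50 × 0.0045 = 0.02925 m/d
v_s = q/n_e = 0.02925/0.27 = 0.1083 m/d
Retardation R = 1 + ρ_b·K_d/n = 1 + 1.94×0.68/0.27 = 5.886
Contaminant velocity v_c = v/R = 0.1083/5.886 = 0.01841 m/d
t = L/v_c = 264/0.01841 = 14340 d
   = 14340/365 = 39.3 yr

39.3 years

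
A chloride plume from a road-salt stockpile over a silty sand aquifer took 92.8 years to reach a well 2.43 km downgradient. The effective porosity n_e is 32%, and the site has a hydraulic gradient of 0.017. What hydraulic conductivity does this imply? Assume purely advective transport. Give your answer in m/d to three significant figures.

t = 92.8 years = 33870 d
L = 2.43 km = 2430 m
v = L / t = 2430 / 33870 = 0.07174 m/d
K = v · n / i = 0.07174 × 0.32 / 0.017 = 1.35 m/d

1.35 m/d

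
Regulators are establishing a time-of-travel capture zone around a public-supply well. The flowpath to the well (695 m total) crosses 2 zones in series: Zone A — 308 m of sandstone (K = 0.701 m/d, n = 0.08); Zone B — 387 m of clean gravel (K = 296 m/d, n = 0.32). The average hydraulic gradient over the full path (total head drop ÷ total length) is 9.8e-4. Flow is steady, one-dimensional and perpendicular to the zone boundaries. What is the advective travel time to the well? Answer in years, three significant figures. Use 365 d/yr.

Continuity: the same q passes through each zone, so ΔH = q·Σ(L_j/K_j) — the zones act as resistances in series.
Σ(L/K) = 308/0.701 + 387/296 = 439.4 + 1.307 = 440.7 d
K_eq = L_total / Σ(L/K) = 695 / 440.7 = 1.577 m/d
q = K_eq · i = 1.577 × 9.8e-4 = 0.001546 m/d (same in every zone)
Zone A: v = q/n = 0.001546/0.08 = 0.01932 m/d → t_A = 308/0.01932 = 15940 d
Zone B: v = q/n = 0.001546/0.32 = 0.004830 m/d → t_B = 387/0.004830 = 80130 d
Total t = 15940 + 80130 = 96070 d
   = 96070 / 365 = 263 yr

263 years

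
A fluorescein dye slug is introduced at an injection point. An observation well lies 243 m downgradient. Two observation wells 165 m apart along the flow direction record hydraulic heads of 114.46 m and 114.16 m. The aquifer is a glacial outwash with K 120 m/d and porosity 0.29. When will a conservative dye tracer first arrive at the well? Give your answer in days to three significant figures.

323 days

Hydraulic gradient i = (114.46 − 114.16) / 165 = 0.30 / 165 = 0.001818
Darcy flux q = K·i = 120 × 0.001818 = 0.2182 m/d
v = Ki/n = 120·0.001818/0.29 = 0.7524 m/d
t = L / v = 243 / 0.7524 = 323.0 d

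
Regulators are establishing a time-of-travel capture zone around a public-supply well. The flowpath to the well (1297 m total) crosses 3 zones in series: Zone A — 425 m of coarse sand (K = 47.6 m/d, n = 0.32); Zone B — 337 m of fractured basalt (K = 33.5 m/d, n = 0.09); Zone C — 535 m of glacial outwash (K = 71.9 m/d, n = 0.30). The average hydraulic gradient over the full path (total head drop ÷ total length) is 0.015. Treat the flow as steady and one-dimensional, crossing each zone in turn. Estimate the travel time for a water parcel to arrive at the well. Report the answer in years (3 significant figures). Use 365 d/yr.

For zones in series the flux q is common to all zones; the equivalent conductivity is the harmonic (thickness-weighted) mean, K_eq = L_total / Σ(L_j/K_j).
Σ(L/K) = 425/47.6 + 337/33.5 + 535/71.9 = 8.929 + 10.06 + 7.441 = 26.43 d
K_eq = L_total / Σ(L/K) = 1297 / 26.43 = 49.07 m/d
q = K_eq · i = 49.07 × 0.015 = 0.7361 m/d (same in every zone)
Zone A: v = q/n = 0.7361/0.32 = 2.300 m/d → t_A = 425/2.300 = 184.8 d
Zone B: v = q/n = 0.7361/0.09 = 8.179 m/d → t_B = 337/8.179 = 41.20 d
Zone C: v = q/n = 0.7361/0.30 = 2.454 m/d → t_C = 535/2.454 = 218.0 d
Total t = 184.8 + 41.20 + 218.0 = 444.0 d
   = 444.0 / 365 = 1.22 yr

1.22 years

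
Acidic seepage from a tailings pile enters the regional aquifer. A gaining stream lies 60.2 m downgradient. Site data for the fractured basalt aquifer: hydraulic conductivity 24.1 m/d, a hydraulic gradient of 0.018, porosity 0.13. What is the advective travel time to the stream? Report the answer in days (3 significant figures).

Darcy flux q = K·i = 24.1 × 0.018 = 0.4338 m/d
v_s = q/n_e = 0.4338/0.13 = 3.337 m/d
t = L / v = 60.2 / 3.337 = 18.04 d

18.0 days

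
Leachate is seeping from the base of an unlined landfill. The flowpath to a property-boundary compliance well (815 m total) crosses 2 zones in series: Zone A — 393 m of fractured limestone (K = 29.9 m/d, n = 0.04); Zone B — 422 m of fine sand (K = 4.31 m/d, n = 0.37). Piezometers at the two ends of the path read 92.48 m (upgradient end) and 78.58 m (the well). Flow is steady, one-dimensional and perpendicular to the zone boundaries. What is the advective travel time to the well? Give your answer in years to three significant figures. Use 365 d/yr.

Total head drop ΔH = 92.48 − 78.58 = 13.90 m
Steady 1-D flow in series ⇒ the Darcy flux q is identical in every zone and the zone head losses add (resistances L/K in series).
Σ(L/K) = 393/29.9 + 422/4.31 = 13.14 + 97.91 = 111.1 d
q = ΔH / Σ(L/K) = 13.90 / 111.1 = 0.1252 m/d (same in every zone)
Zone A: v = q/n = 0.1252/0.04 = 3.129 m/d → t_A = 393/3.129 = 125.6 d
Zone B: v = q/n = 0.1252/0.37 = 0.3383 m/d → t_B = 422/0.3383 = 1247 d
Total t = 125.6 + 1247 = 1373 d
   = 1373 / 365 = 3.76 yr

3.76 years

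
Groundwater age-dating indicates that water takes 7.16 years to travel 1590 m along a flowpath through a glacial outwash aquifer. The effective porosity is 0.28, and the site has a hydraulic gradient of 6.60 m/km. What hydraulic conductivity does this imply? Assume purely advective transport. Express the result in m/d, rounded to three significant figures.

25.8 m/d

t = 7.16 years = 2613 d
v = L / t = 1590 / 2613 = 0.6084 m/d
K = v · n / i = 0.6084 × 0.28 / 0.0066 = 25.8 m/d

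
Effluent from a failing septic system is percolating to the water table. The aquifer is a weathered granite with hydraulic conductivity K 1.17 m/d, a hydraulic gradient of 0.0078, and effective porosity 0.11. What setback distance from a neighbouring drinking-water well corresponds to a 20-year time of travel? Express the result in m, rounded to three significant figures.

Specific discharge q = 1.17 × 0.0078 = 0.009126 m/d
Seepage velocity v = q / n = 0.009126 / 0.11 = 0.08296 m/d
T = 20 yr × 365 = 7300 d
L = v × T = 0.08296 × 7300 = 605.6 m

606 m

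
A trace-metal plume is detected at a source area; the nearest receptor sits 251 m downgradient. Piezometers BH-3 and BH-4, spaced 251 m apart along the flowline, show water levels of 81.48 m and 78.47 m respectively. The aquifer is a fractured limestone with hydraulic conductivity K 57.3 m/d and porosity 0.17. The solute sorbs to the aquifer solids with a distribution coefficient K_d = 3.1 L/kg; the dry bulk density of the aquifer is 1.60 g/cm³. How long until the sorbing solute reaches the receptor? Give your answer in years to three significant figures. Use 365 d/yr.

5.13 years

Hydraulic gradient i = (81.48 − 78.47) / 251 = 3.01 / 251 = 0.01199
Specific discharge q = 57.3 × 0.01199 = 0.6871 m/d
Seepage velocity v = q / n = 0.6871 / 0.17 = 4.042 m/d
Retardation R = 1 + ρ_b·K_d/n = 1 + 1.60×3.1/0.17 = 30.18
Contaminant velocity v_c = v/R = 4.042/30.18 = 0.1339 m/d
t = L/v_c = 251/0.1339 = 1874 d
   = 1874/365 = 5.13 yr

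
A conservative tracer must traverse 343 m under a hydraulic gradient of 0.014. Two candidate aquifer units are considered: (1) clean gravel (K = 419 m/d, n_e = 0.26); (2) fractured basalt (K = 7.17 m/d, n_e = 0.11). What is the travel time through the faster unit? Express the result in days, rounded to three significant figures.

Unit 1 (clean gravel): v = 419×0.014/0.26 = 22.56 m/d, t = 343/22.56 = 15.20 d
Unit 2 (fractured basalt): v = 7.17×0.014/0.11 = 0.9125 m/d, t = 343/0.9125 = 375.9 d
Faster unit: t = 15.2 d

15.2 days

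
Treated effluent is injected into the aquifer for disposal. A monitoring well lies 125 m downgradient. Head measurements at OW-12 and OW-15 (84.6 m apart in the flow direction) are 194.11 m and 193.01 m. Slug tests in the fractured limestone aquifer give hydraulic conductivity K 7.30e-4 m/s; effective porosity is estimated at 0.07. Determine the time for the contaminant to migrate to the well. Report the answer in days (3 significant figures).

10.7 days

Hydraulic gradient i = (194.11 − 193.01) / 84.6 = 1.10 / 84.6 = 0.01300
K = 7.30e-4 m/s × 86400 s/d = 63.07 m/d
q = Ki = 63.07 × 0.01300 = 0.8201 m/d
Average linear velocity = 0.8201 / 0.07 = 11.72 m/d
t = L / v = 125 / 11.72 = 10.67 d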